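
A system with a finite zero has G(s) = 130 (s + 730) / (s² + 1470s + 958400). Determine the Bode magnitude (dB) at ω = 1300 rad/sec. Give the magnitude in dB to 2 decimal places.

-20.47 dB

|j1300 + 730| = √(1300² + 730²) = 1491
|(j1300)² + 1470(j1300) + 958400| = |-7.316e+05 + j1.911e+06| = 2.046e+06
|G(j1300)| = 130 × 1491 / 2.046e+06 = 0.09472
20 log₁₀(0.09472) = -20.471 dB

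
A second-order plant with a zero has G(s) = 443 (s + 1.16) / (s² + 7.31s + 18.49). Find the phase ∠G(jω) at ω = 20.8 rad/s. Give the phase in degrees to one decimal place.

∠(j20.8 + 1.16) = arctan(20.8/1.16) = 86.81°
∠[(j20.8)² + 7.31(j20.8) + 18.49] = ∠[-414.15 + j152.05] = 159.84°
∠G(j20.8) = 86.81° − 159.84° = -73.03°

-73.0°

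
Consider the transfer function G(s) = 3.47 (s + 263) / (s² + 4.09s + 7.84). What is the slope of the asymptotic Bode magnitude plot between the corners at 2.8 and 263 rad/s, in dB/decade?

-40 dB/decade

In this band the factors already past their corner are: complex pole pair at ωₙ ≈ 2.8; net slope = -40 dB/decade.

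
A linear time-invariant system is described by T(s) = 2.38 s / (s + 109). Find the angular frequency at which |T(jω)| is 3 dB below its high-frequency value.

109 rad/sec

For a single-pole high-pass, the −3 dB point is at the pole: ω = 109 rad/sec.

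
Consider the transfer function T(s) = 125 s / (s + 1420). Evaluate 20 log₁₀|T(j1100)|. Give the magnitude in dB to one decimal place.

|j1100| = 1100
|j1100 + 1420| = √(1100² + 1420²) = 1796
|T(j1100)| = 125 × 1100 / 1796 = 76.55
20 log₁₀(76.55) = 37.68 dB

37.7 dB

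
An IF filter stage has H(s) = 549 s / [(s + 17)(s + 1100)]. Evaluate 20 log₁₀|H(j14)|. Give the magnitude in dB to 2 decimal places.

|j14| = 14
|j14 + 17| = √(14² + 17²) = 22.02
|j14 + 1100| = √(14² + 1100²) = 1100
|H(j14)| = 549 × 14 / (22.02 × 1100) = 0.31725
20 log₁₀(0.31725) = -9.972 dB

-9.97 dB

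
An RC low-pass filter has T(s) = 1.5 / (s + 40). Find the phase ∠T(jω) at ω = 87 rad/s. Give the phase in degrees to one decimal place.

-65.3°

∠(j87 + 40) = arctan(87/40) = 65.31°
∠T(j87) = −65.31° = -65.31°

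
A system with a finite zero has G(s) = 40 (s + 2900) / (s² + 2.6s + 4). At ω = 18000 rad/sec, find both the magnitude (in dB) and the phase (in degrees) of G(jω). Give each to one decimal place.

|j18000 + 2900| = √(18000² + 2900²) = 1.823e+04
|(j18000)² + 2.6(j18000) + 4| = |-3.24e+08 + j46800| = 3.24e+08
|G(j18000)| = 40 × 1.823e+04 / 3.24e+08 = 0.0022509
20 log₁₀(0.0022509) = -52.95 dB
∠(j18000 + 2900) = arctan(18000/2900) = 80.85°
∠[(j18000)² + 2.6(j18000) + 4] = ∠[-3.24e+08 + j46800] = 179.99°
∠G(j18000) = 80.85° − 179.99° = -99.14°

|G| = -53.0 dB, ∠G = -99.1°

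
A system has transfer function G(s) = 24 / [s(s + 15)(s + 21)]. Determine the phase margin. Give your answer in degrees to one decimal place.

89.5°

Gain crossover: |G(jω)| = 1 at ω ≈ 0.0762 rad/sec.
∠G(j0.0762) = −90° − arctan(0.0762/15) − arctan(0.0762/21) ≈ -90.50°
PM = 180° + (-90.50°) = 89.50°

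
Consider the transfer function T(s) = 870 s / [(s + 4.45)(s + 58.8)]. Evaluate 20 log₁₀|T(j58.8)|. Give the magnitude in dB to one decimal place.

|j58.8| = 58.8
|j58.8 + 4.45| = √(58.8² + 4.45²) = 58.97
|j58.8 + 58.8| = √(58.8² + 58.8²) = 83.16
|T(j58.8)| = 870 × 58.8 / (58.97 × 83.16) = 10.432
20 log₁₀(10.432) = 20.37 dB

20.4 dB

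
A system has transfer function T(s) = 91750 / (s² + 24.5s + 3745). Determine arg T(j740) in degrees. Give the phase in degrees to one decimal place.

∠[(j740)² + 24.5(j740) + 3745] = ∠[-5.4386e+05 + j18130] = 178.09°
∠T(j740) = −178.09° = -178.09°

-178.1°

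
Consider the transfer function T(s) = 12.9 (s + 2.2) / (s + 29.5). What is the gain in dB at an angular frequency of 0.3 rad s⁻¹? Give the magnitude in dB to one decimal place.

|j0.3 + 2.2| = √(0.3² + 2.2²) = 2.22
|j0.3 + 29.5| = √(0.3² + 29.5²) = 29.5
|T(j0.3)| = 12.9 × 2.22 / 29.5 = 0.97089
20 log₁₀(0.97089) = -0.26 dB

-0.3 dB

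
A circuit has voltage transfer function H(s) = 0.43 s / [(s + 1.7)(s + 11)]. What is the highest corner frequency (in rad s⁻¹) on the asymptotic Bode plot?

Break frequencies occur at each pole and zero magnitude: 1.7 rad s⁻¹, 11 rad s⁻¹.
The highest is 11 rad s⁻¹.

11 rad s⁻¹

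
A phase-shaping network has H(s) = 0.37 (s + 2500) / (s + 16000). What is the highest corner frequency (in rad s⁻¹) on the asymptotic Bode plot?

Break frequencies occur at each pole and zero magnitude: 2500 rad s⁻¹, 16000 rad s⁻¹.
The highest is 16000 rad s⁻¹.

16000 rad s⁻¹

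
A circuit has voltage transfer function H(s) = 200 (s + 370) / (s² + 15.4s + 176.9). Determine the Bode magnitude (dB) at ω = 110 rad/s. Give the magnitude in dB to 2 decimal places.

16.14 dB

|j110 + 370| = √(110² + 370²) = 386
|(j110)² + 15.4(j110) + 176.9| = |-11923 + j1694| = 1.204e+04
|H(j110)| = 200 × 386 / 1.204e+04 = 6.4105
20 log₁₀(6.4105) = 16.138 dB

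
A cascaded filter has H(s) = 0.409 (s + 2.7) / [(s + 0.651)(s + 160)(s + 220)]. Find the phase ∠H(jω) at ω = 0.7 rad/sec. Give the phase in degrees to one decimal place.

∠(j0.7 + 2.7) = arctan(0.7/2.7) = 14.53°
∠(j0.7 + 0.651) = arctan(0.7/0.651) = 47.08°
∠(j0.7 + 160) = arctan(0.7/160) = 0.25°
∠(j0.7 + 220) = arctan(0.7/220) = 0.18°
∠H(j0.7) = 14.53° − (47.08° + 0.25° + 0.18°) = -32.98°

-33.0 deg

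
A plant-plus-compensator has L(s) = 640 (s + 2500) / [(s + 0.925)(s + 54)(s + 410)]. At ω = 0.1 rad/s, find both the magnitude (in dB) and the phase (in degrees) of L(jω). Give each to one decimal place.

|L| = 37.8 dB, ∠L = -6.3°

|j0.1 + 2500| = √(0.1² + 2500²) = 2500
|j0.1 + 0.925| = √(0.1² + 0.925²) = 0.9304
|j0.1 + 54| = √(0.1² + 54²) = 54
|j0.1 + 410| = √(0.1² + 410²) = 410
|L(j0.1)| = 640 × 2500 / (0.9304 × 54 × 410) = 77.674
20 log₁₀(77.674) = 37.81 dB
∠(j0.1 + 2500) = arctan(0.1/2500) = 0.00°
∠(j0.1 + 0.925) = arctan(0.1/0.925) = 6.17°
∠(j0.1 + 54) = arctan(0.1/54) = 0.11°
∠(j0.1 + 410) = arctan(0.1/410) = 0.01°
∠L(j0.1) = 0.00° − (6.17° + 0.11° + 0.01°) = -6.29°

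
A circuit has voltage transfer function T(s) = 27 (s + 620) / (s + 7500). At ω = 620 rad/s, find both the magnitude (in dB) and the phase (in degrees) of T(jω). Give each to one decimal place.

|T| = 10.0 dB, ∠T = 40.3°

|j620 + 620| = √(620² + 620²) = 876.8
|j620 + 7500| = √(620² + 7500²) = 7526
|T(j620)| = 27 × 876.8 / 7526 = 3.1458
20 log₁₀(3.1458) = 9.95 dB
∠(j620 + 620) = arctan(620/620) = 45.00°
∠(j620 + 7500) = arctan(620/7500) = 4.73°
∠T(j620) = 45.00° − 4.73° = 40.27°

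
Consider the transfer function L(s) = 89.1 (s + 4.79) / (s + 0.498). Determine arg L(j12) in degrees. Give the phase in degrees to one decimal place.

-19.4°

∠(j12 + 4.79) = arctan(12/4.79) = 68.24°
∠(j12 + 0.498) = arctan(12/0.498) = 87.62°
∠L(j12) = 68.24° − 87.62° = -19.38°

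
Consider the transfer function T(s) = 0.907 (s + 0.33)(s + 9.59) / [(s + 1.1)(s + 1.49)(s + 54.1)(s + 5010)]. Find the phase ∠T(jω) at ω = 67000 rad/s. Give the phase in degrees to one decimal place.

-175.7°

∠(j67000 + 0.33) = arctan(67000/0.33) = 90.00°
∠(j67000 + 9.59) = arctan(67000/9.59) = 89.99°
∠(j67000 + 1.1) = arctan(67000/1.1) = 90.00°
∠(j67000 + 1.49) = arctan(67000/1.49) = 90.00°
∠(j67000 + 54.1) = arctan(67000/54.1) = 89.95°
∠(j67000 + 5010) = arctan(67000/5010) = 85.72°
∠T(j67000) = 90.00° + 89.99° − (90.00° + 90.00° + 89.95° + 85.72°) = -175.68°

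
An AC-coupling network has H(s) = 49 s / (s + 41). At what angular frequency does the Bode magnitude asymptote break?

The single real pole at s = −41 gives a corner at ω = 41 rad/s.

41 rad/s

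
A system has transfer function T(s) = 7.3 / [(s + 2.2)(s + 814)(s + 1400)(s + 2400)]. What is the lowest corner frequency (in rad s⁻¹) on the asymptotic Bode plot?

Break frequencies occur at each pole and zero magnitude: 2.2 rad s⁻¹, 814 rad s⁻¹, 1400 rad s⁻¹, 2400 rad s⁻¹.
The lowest is 2.2 rad s⁻¹.

2.2 rad s⁻¹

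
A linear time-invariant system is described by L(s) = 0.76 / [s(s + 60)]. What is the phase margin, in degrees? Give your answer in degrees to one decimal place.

90.0°

Gain crossover: |L(jω)| = 1 at ω ≈ 0.0127 rad/s.
∠L(j0.0127) = −90° − arctan(0.0127/60) ≈ -90.01°
PM = 180° + (-90.01°) = 89.99°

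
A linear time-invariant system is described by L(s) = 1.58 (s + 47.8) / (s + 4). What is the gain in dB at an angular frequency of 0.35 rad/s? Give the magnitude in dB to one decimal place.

|j0.35 + 47.8| = √(0.35² + 47.8²) = 47.8
|j0.35 + 4| = √(0.35² + 4²) = 4.015
|L(j0.35)| = 1.58 × 47.8 / 4.015 = 18.81
20 log₁₀(18.81) = 25.49 dB

25.5 dB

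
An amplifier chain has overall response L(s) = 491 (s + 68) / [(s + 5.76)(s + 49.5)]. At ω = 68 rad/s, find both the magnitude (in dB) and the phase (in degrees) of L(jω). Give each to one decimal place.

|L| = 18.3 dB, ∠L = -94.1°

|j68 + 68| = √(68² + 68²) = 96.17
|j68 + 5.76| = √(68² + 5.76²) = 68.24
|j68 + 49.5| = √(68² + 49.5²) = 84.11
|L(j68)| = 491 × 96.17 / (68.24 × 84.11) = 8.2263
20 log₁₀(8.2263) = 18.30 dB
∠(j68 + 68) = arctan(68/68) = 45.00°
∠(j68 + 5.76) = arctan(68/5.76) = 85.16°
∠(j68 + 49.5) = arctan(68/49.5) = 53.95°
∠L(j68) = 45.00° − (85.16° + 53.95°) = -94.11°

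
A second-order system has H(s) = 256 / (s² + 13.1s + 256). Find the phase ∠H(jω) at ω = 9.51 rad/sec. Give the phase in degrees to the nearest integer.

-37°

∠[(j9.51)² + 13.1(j9.51) + 256] = ∠[165.56 + j124.58] = 36.96°
∠H(j9.51) = −36.96° = -36.96°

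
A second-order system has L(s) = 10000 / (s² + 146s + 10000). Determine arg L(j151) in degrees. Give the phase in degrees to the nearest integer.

∠[(j151)² + 146(j151) + 10000] = ∠[-12801 + j22046] = 120.14°
∠L(j151) = −120.14° = -120.14°

-120 deg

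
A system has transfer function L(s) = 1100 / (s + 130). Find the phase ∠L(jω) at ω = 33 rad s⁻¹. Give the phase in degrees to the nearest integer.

-14°

∠(j33 + 130) = arctan(33/130) = 14.24°
∠L(j33) = −14.24° = -14.24°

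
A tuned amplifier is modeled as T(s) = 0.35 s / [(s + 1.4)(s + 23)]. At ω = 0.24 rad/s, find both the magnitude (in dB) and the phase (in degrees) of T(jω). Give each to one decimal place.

|T| = -51.8 dB, ∠T = 79.7 deg

|j0.24| = 0.24
|j0.24 + 1.4| = √(0.24² + 1.4²) = 1.42
|j0.24 + 23| = √(0.24² + 23²) = 23
|T(j0.24)| = 0.35 × 0.24 / (1.42 × 23) = 0.002571
20 log₁₀(0.002571) = -51.80 dB
∠(j0.24) = 90.00°
∠(j0.24 + 1.4) = arctan(0.24/1.4) = 9.73°
∠(j0.24 + 23) = arctan(0.24/23) = 0.60°
∠T(j0.24) = 90.00° − (9.73° + 0.60°) = 79.67°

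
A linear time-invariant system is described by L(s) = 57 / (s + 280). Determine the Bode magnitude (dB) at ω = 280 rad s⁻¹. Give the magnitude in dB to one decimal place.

|j280 + 280| = √(280² + 280²) = 396
|L(j280)| = 57 / 396 = 0.14395
20 log₁₀(0.14395) = -16.84 dB

-16.8 dB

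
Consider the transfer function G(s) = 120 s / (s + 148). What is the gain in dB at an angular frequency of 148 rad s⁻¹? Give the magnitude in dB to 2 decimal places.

|j148| = 148
|j148 + 148| = √(148² + 148²) = 209.3
|G(j148)| = 120 × 148 / 209.3 = 84.853
20 log₁₀(84.853) = 38.573 dB

38.57 dB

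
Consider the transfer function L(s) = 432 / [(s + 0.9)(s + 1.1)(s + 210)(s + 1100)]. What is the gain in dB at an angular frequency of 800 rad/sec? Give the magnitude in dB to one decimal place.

|j800 + 0.9| = √(800² + 0.9²) = 800
|j800 + 1.1| = √(800² + 1.1²) = 800
|j800 + 210| = √(800² + 210²) = 827.1
|j800 + 1100| = √(800² + 1100²) = 1360
|L(j800)| = 432 / (800 × 800 × 827.1 × 1360) = 6.0001e-10
20 log₁₀(6.0001e-10) = -184.44 dB

-184.4 dB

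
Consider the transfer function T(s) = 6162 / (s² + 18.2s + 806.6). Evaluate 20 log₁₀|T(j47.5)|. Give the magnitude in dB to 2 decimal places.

|(j47.5)² + 18.2(j47.5) + 806.6| = |-1449.7 + j864.5| = 1688
|T(j47.5)| = 6162 / 1688 = 3.6508
20 log₁₀(3.6508) = 11.248 dB

11.25 dB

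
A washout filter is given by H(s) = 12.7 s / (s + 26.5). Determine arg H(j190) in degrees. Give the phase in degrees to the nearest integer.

8°

∠(j190) = 90.00°
∠(j190 + 26.5) = arctan(190/26.5) = 82.06°
∠H(j190) = 90.00° − 82.06° = 7.94°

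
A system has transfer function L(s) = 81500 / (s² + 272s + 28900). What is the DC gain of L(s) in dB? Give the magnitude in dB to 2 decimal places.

9.01 dB

L(0) = 81500 / 28900 = 2.8201
20 log₁₀(2.8201) = 9.005 dB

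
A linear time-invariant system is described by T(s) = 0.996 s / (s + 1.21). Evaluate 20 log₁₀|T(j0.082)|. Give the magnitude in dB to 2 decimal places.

-23.43 dB

|j0.082| = 0.082
|j0.082 + 1.21| = √(0.082² + 1.21²) = 1.213
|T(j0.082)| = 0.996 × 0.082 / 1.213 = 0.067343
20 log₁₀(0.067343) = -23.434 dB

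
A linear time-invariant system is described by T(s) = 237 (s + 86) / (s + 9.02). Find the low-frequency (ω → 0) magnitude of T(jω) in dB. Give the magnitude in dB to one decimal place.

67.1 dB

T(0) = 237 × 86 / 9.02 = 2259.6
20 log₁₀(2259.6) = 67.08 dB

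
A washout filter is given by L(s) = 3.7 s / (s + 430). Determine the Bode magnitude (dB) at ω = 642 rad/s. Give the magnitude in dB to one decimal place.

9.8 dB

|j642| = 642
|j642 + 430| = √(642² + 430²) = 772.7
|L(j642)| = 3.7 × 642 / 772.7 = 3.0742
20 log₁₀(3.0742) = 9.75 dB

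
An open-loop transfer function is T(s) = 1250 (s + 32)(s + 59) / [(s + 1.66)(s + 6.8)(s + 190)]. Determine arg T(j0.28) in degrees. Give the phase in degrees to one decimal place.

-11.2°

∠(j0.28 + 32) = arctan(0.28/32) = 0.50°
∠(j0.28 + 59) = arctan(0.28/59) = 0.27°
∠(j0.28 + 1.66) = arctan(0.28/1.66) = 9.57°
∠(j0.28 + 6.8) = arctan(0.28/6.8) = 2.36°
∠(j0.28 + 190) = arctan(0.28/190) = 0.08°
∠T(j0.28) = 0.50° + 0.27° − (9.57° + 2.36° + 0.08°) = -11.24°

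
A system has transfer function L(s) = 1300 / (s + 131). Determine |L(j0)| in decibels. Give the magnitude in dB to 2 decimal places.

L(0) = 1300 / 131 = 9.9237
20 log₁₀(9.9237) = 19.933 dB

19.93 dB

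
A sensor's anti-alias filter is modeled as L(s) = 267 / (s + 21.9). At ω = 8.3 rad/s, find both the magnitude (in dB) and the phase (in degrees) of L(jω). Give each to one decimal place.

|L| = 21.1 dB, ∠L = -20.8 deg

|j8.3 + 21.9| = √(8.3² + 21.9²) = 23.42
|L(j8.3)| = 267 / 23.42 = 11.4
20 log₁₀(11.4) = 21.14 dB
∠(j8.3 + 21.9) = arctan(8.3/21.9) = 20.76°
∠L(j8.3) = −20.76° = -20.76°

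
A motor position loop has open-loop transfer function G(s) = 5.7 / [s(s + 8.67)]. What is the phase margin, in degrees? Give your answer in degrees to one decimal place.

85.7°

Gain crossover: |G(jω)| = 1 at ω ≈ 0.656 rad s⁻¹.
∠G(j0.656) = −90° − arctan(0.656/8.67) ≈ -94.32°
PM = 180° + (-94.32°) = 85.68°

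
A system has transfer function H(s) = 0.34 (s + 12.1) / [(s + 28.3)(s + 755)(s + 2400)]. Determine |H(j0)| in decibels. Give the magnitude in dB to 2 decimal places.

-141.91 dB

H(0) = 0.34 × 12.1 / (28.3 × 755 × 2400) = 8.0227e-08
20 log₁₀(8.0227e-08) = -141.914 dB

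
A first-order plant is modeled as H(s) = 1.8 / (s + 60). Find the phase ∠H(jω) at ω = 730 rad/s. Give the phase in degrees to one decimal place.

∠(j730 + 60) = arctan(730/60) = 85.30°
∠H(j730) = −85.30° = -85.30°

-85.3 deg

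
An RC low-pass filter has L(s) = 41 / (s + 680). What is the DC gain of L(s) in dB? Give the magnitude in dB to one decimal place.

-24.4 dB

L(0) = 41 / 680 = 0.060294
20 log₁₀(0.060294) = -24.39 dB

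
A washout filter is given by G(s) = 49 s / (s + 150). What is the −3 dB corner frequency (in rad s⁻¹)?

150 rad s⁻¹

For a single-pole high-pass, the −3 dB point is at the pole: ω = 150 rad s⁻¹.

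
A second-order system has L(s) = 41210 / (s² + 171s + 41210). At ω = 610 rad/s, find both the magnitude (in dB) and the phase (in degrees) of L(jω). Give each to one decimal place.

|(j610)² + 171(j610) + 41210| = |-3.3089e+05 + j1.0431e+05| = 3.469e+05
|L(j610)| = 41210 / 3.469e+05 = 0.11878
20 log₁₀(0.11878) = -18.51 dB
∠[(j610)² + 171(j610) + 41210] = ∠[-3.3089e+05 + j1.0431e+05] = 162.50°
∠L(j610) = −162.50° = -162.50°

|L| = -18.5 dB, ∠L = -162.5°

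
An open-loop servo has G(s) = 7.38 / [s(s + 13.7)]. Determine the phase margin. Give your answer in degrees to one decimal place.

87.8 deg

Gain crossover: |G(jω)| = 1 at ω ≈ 0.538 rad/s.
∠G(j0.538) = −90° − arctan(0.538/13.7) ≈ -92.25°
PM = 180° + (-92.25°) = 87.75°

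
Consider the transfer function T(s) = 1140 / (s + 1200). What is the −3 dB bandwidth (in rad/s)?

1200 rad/s

For a single-pole low-pass, the −3 dB point is at the pole: ω = 1200 rad/s.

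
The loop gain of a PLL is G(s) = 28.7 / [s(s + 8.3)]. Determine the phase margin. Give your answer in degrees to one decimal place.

68.8°

Gain crossover: |G(jω)| = 1 at ω ≈ 3.22 rad s⁻¹.
∠G(j3.22) = −90° − arctan(3.22/8.3) ≈ -111.22°
PM = 180° + (-111.22°) = 68.78°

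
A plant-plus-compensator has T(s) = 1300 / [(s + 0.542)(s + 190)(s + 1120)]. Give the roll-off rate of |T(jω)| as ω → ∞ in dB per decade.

With 0 zeros and 3 poles, the high-frequency asymptotic slope is 20 × (0 − 3) = -60 dB/decade.

-60 dB/decade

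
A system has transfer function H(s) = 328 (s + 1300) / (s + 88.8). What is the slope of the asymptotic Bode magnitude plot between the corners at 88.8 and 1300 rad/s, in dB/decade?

In this band the factors already past their corner are: pole at 88.8; net slope = -20 dB/decade.

-20 dB/decade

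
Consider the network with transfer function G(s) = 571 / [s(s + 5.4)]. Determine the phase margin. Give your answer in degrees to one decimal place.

12.9°

Gain crossover: |G(jω)| = 1 at ω ≈ 23.6 rad/s.
∠G(j23.6) = −90° − arctan(23.6/5.4) ≈ -167.11°
PM = 180° + (-167.11°) = 12.89°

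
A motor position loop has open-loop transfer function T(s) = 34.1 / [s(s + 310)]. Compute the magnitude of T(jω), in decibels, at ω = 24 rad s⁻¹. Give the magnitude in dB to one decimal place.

-46.8 dB

|j24 + 310| = √(24² + 310²) = 310.9
|j24| = 24
|T(j24)| = 34.1 / (310.9 × 24) = 0.0045697
20 log₁₀(0.0045697) = -46.80 dB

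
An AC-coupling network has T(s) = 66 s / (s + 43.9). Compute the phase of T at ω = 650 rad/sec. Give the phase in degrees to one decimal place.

∠(j650) = 90.00°
∠(j650 + 43.9) = arctan(650/43.9) = 86.14°
∠T(j650) = 90.00° − 86.14° = 3.86°

3.9°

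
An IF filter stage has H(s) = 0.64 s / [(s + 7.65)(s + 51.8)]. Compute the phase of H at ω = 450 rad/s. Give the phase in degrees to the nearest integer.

-82°

∠(j450) = 90.00°
∠(j450 + 7.65) = arctan(450/7.65) = 89.03°
∠(j450 + 51.8) = arctan(450/51.8) = 83.43°
∠H(j450) = 90.00° − (89.03° + 83.43°) = -82.46°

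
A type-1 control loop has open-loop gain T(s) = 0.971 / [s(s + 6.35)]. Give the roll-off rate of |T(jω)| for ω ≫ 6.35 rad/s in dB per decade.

-40 dB/decade

With 0 zeros and 2 poles, the high-frequency asymptotic slope is 20 × (0 − 2) = -40 dB/decade.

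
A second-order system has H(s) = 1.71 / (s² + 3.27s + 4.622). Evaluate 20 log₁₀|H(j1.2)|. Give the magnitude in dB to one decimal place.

|(j1.2)² + 3.27(j1.2) + 4.622| = |3.182 + j3.924| = 5.052
|H(j1.2)| = 1.71 / 5.052 = 0.33848
20 log₁₀(0.33848) = -9.41 dB

-9.4 dB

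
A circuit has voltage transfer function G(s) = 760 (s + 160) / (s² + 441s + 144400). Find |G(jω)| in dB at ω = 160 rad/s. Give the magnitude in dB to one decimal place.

|j160 + 160| = √(160² + 160²) = 226.3
|(j160)² + 441(j160) + 144400| = |1.188e+05 + j70560| = 1.382e+05
|G(j160)| = 760 × 226.3 / 1.382e+05 = 1.2446
20 log₁₀(1.2446) = 1.90 dB

1.9 dB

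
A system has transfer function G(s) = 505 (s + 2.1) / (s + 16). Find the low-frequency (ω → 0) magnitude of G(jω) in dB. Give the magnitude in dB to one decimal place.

G(0) = 505 × 2.1 / 16 = 66.281
20 log₁₀(66.281) = 36.43 dB

36.4 dB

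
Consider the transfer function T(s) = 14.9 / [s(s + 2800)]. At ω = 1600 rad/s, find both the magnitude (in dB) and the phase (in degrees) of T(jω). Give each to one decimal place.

|j1600 + 2800| = √(1600² + 2800²) = 3225
|j1600| = 1600
|T(j1600)| = 14.9 / (3225 × 1600) = 2.8877e-06
20 log₁₀(2.8877e-06) = -110.79 dB
∠(j1600 + 2800) = arctan(1600/2800) = 29.74°
∠(j1600) = 90.00°
∠T(j1600) = − (29.74° + 90.00°) = -119.74°

|T| = -110.8 dB, ∠T = -119.7°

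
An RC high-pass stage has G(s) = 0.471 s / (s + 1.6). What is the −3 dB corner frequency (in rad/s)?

1.6 rad/s

For a single-pole high-pass, the −3 dB point is at the pole: ω = 1.6 rad/s.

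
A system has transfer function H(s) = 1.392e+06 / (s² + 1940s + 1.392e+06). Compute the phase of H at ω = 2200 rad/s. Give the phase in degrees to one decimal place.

∠[(j2200)² + 1940(j2200) + 1.392e+06] = ∠[-3.448e+06 + j4.268e+06] = 128.93°
∠H(j2200) = −128.93° = -128.93°

-128.9°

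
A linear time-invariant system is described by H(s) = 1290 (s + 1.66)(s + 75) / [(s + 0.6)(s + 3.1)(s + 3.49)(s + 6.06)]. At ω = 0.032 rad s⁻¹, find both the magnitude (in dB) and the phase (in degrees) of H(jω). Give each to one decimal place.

|H| = 72.2 dB, ∠H = -3.3 deg

|j0.032 + 1.66| = √(0.032² + 1.66²) = 1.66
|j0.032 + 75| = √(0.032² + 75²) = 75
|j0.032 + 0.6| = √(0.032² + 0.6²) = 0.6009
|j0.032 + 3.1| = √(0.032² + 3.1²) = 3.1
|j0.032 + 3.49| = √(0.032² + 3.49²) = 3.49
|j0.032 + 6.06| = √(0.032² + 6.06²) = 6.06
|H(j0.032)| = 1290 × 1.66 × 75 / (0.6009 × 3.1 × 3.49 × 6.06) = 4077.2
20 log₁₀(4077.2) = 72.21 dB
∠(j0.032 + 1.66) = arctan(0.032/1.66) = 1.10°
∠(j0.032 + 75) = arctan(0.032/75) = 0.02°
∠(j0.032 + 0.6) = arctan(0.032/0.6) = 3.05°
∠(j0.032 + 3.1) = arctan(0.032/3.1) = 0.59°
∠(j0.032 + 3.49) = arctan(0.032/3.49) = 0.53°
∠(j0.032 + 6.06) = arctan(0.032/6.06) = 0.30°
∠H(j0.032) = 1.10° + 0.02° − (3.05° + 0.59° + 0.53° + 0.30°) = -3.34°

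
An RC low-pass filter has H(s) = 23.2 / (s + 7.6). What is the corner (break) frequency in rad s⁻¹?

The single real pole at s = −7.6 gives a corner at ω = 7.6 rad s⁻¹.

7.6 rad s⁻¹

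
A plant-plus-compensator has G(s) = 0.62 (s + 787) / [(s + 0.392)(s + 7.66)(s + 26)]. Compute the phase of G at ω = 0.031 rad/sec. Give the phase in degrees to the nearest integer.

-5 deg

∠(j0.031 + 787) = arctan(0.031/787) = 0.00°
∠(j0.031 + 0.392) = arctan(0.031/0.392) = 4.52°
∠(j0.031 + 7.66) = arctan(0.031/7.66) = 0.23°
∠(j0.031 + 26) = arctan(0.031/26) = 0.07°
∠G(j0.031) = 0.00° − (4.52° + 0.23° + 0.07°) = -4.82°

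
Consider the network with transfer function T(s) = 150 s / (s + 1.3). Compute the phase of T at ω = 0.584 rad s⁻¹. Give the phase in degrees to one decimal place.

65.8°

∠(j0.584) = 90.00°
∠(j0.584 + 1.3) = arctan(0.584/1.3) = 24.19°
∠T(j0.584) = 90.00° − 24.19° = 65.81°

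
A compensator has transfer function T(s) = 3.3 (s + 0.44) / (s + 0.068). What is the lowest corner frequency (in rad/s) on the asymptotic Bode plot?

0.068 rad/s

Break frequencies occur at each pole and zero magnitude: 0.068 rad/s, 0.44 rad/s.
The lowest is 0.068 rad/s.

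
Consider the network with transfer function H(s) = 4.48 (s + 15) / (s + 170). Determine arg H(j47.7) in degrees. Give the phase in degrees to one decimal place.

56.9°

∠(j47.7 + 15) = arctan(47.7/15) = 72.54°
∠(j47.7 + 170) = arctan(47.7/170) = 15.67°
∠H(j47.7) = 72.54° − 15.67° = 56.87°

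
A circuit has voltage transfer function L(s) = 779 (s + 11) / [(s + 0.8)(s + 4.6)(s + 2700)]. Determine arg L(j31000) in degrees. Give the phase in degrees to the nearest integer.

-175°

∠(j31000 + 11) = arctan(31000/11) = 89.98°
∠(j31000 + 0.8) = arctan(31000/0.8) = 90.00°
∠(j31000 + 4.6) = arctan(31000/4.6) = 89.99°
∠(j31000 + 2700) = arctan(31000/2700) = 85.02°
∠L(j31000) = 89.98° − (90.00° + 89.99° + 85.02°) = -175.03°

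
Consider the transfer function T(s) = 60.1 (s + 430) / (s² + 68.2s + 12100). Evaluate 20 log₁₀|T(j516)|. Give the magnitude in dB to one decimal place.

|j516 + 430| = √(516² + 430²) = 671.7
|(j516)² + 68.2(j516) + 12100| = |-2.5416e+05 + j35191| = 2.566e+05
|T(j516)| = 60.1 × 671.7 / 2.566e+05 = 0.15733
20 log₁₀(0.15733) = -16.06 dB

-16.1 dB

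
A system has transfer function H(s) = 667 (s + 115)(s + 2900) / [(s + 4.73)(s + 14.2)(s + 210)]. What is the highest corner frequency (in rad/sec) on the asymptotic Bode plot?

Break frequencies occur at each pole and zero magnitude: 4.73 rad/sec, 14.2 rad/sec, 115 rad/sec, 210 rad/sec, 2900 rad/sec.
The highest is 2900 rad/sec.

2900 rad/sec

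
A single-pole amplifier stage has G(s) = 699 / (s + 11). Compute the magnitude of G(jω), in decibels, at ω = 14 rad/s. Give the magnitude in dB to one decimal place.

31.9 dB

|j14 + 11| = √(14² + 11²) = 17.8
|G(j14)| = 699 / 17.8 = 39.26
20 log₁₀(39.26) = 31.88 dB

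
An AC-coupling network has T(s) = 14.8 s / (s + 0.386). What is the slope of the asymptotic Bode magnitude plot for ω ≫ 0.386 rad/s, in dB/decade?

0 dB/decade

With 1 zero and 1 pole, the high-frequency asymptotic slope is 20 × (1 − 1) = 0 dB/decade.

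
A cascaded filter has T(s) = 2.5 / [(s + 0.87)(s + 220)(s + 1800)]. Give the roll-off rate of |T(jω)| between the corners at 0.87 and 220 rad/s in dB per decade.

-20 dB/decade

In this band the factors already past their corner are: pole at 0.87; net slope = -20 dB/decade.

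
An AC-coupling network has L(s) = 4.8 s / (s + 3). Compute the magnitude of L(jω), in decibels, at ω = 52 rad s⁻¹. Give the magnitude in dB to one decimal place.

13.6 dB

|j52| = 52
|j52 + 3| = √(52² + 3²) = 52.09
|L(j52)| = 4.8 × 52 / 52.09 = 4.792
20 log₁₀(4.792) = 13.61 dB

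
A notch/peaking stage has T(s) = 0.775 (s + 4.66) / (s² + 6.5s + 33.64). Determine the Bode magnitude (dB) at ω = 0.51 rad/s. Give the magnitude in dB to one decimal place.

-19.3 dB

|j0.51 + 4.66| = √(0.51² + 4.66²) = 4.688
|(j0.51)² + 6.5(j0.51) + 33.64| = |33.38 + j3.315| = 33.54
|T(j0.51)| = 0.775 × 4.688 / 33.54 = 0.10831
20 log₁₀(0.10831) = -19.31 dB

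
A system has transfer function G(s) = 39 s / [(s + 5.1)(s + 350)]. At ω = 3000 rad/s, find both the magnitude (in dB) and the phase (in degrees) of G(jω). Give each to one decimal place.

|G| = -37.8 dB, ∠G = -83.2 deg

|j3000| = 3000
|j3000 + 5.1| = √(3000² + 5.1²) = 3000
|j3000 + 350| = √(3000² + 350²) = 3020
|G(j3000)| = 39 × 3000 / (3000 × 3020) = 0.012912
20 log₁₀(0.012912) = -37.78 dB
∠(j3000) = 90.00°
∠(j3000 + 5.1) = arctan(3000/5.1) = 89.90°
∠(j3000 + 350) = arctan(3000/350) = 83.35°
∠G(j3000) = 90.00° − (89.90° + 83.35°) = -83.25°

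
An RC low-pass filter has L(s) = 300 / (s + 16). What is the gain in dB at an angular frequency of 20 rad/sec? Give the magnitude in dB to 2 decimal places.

21.37 dB

|j20 + 16| = √(20² + 16²) = 25.61
|L(j20)| = 300 / 25.61 = 11.713
20 log₁₀(11.713) = 21.373 dB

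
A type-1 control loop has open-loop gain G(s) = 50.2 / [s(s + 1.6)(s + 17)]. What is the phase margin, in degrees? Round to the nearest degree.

Gain crossover: |G(jω)| = 1 at ω ≈ 1.39 rad/s.
∠G(j1.39) = −90° − arctan(1.39/1.6) − arctan(1.39/17) ≈ -135.63°
PM = 180° + (-135.63°) = 44.37°

44°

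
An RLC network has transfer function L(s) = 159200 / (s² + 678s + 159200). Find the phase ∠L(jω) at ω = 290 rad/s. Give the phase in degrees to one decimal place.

-69.1°

∠[(j290)² + 678(j290) + 159200] = ∠[75100 + j1.9662e+05] = 69.10°
∠L(j290) = −69.10° = -69.10°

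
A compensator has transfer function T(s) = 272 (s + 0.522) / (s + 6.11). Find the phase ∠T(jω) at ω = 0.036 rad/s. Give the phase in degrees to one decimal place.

3.6°

∠(j0.036 + 0.522) = arctan(0.036/0.522) = 3.95°
∠(j0.036 + 6.11) = arctan(0.036/6.11) = 0.34°
∠T(j0.036) = 3.95° − 0.34° = 3.61°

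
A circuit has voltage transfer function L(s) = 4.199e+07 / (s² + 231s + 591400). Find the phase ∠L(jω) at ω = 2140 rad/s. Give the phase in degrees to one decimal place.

-172.9°

∠[(j2140)² + 231(j2140) + 591400] = ∠[-3.9882e+06 + j4.9434e+05] = 172.93°
∠L(j2140) = −172.93° = -172.93°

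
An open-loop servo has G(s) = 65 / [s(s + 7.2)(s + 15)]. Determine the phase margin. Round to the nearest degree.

Gain crossover: |G(jω)| = 1 at ω ≈ 0.599 rad/sec.
∠G(j0.599) = −90° − arctan(0.599/7.2) − arctan(0.599/15) ≈ -97.05°
PM = 180° + (-97.05°) = 82.95°

83°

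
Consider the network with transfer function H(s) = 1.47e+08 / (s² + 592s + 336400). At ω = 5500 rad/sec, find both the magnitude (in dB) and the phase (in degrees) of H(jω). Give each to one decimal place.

|(j5500)² + 592(j5500) + 336400| = |-2.9914e+07 + j3.256e+06| = 3.009e+07
|H(j5500)| = 1.47e+08 / 3.009e+07 = 4.8853
20 log₁₀(4.8853) = 13.78 dB
∠[(j5500)² + 592(j5500) + 336400] = ∠[-2.9914e+07 + j3.256e+06] = 173.79°
∠H(j5500) = −173.79° = -173.79°

|H| = 13.8 dB, ∠H = -173.8°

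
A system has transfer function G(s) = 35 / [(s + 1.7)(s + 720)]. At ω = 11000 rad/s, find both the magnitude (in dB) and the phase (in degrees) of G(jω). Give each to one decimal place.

|G| = -130.8 dB, ∠G = -176.2 deg

|j11000 + 1.7| = √(11000² + 1.7²) = 1.1e+04
|j11000 + 720| = √(11000² + 720²) = 1.102e+04
|G(j11000)| = 35 / (1.1e+04 × 1.102e+04) = 2.8864e-07
20 log₁₀(2.8864e-07) = -130.79 dB
∠(j11000 + 1.7) = arctan(11000/1.7) = 89.99°
∠(j11000 + 720) = arctan(11000/720) = 86.26°
∠G(j11000) = − (89.99° + 86.26°) = -176.25°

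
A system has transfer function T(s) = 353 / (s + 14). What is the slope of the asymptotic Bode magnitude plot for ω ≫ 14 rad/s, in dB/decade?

With 0 zeros and 1 pole, the high-frequency asymptotic slope is 20 × (0 − 1) = -20 dB/decade.

-20 dB/decade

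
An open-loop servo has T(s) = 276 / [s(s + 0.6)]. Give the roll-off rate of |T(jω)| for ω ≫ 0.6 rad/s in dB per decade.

With 0 zeros and 2 poles, the high-frequency asymptotic slope is 20 × (0 − 2) = -40 dB/decade.

-40 dB/decade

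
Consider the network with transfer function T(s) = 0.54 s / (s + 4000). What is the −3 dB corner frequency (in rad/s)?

For a single-pole high-pass, the −3 dB point is at the pole: ω = 4000 rad/s.

4000 rad/s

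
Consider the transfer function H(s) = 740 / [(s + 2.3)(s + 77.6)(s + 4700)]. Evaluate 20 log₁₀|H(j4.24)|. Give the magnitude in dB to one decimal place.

-67.5 dB

|j4.24 + 2.3| = √(4.24² + 2.3²) = 4.824
|j4.24 + 77.6| = √(4.24² + 77.6²) = 77.72
|j4.24 + 4700| = √(4.24² + 4700²) = 4700
|H(j4.24)| = 740 / (4.824 × 77.72 × 4700) = 0.00042
20 log₁₀(0.00042) = -67.54 dB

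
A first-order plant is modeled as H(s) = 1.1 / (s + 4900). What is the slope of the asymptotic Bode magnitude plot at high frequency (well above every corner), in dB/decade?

-20 dB/decade

With 0 zeros and 1 pole, the high-frequency asymptotic slope is 20 × (0 − 1) = -20 dB/decade.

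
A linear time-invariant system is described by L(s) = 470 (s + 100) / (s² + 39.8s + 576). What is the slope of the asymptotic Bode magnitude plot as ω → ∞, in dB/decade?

With 1 zero and 2 poles, the high-frequency asymptotic slope is 20 × (1 − 2) = -20 dB/decade.

-20 dB/decade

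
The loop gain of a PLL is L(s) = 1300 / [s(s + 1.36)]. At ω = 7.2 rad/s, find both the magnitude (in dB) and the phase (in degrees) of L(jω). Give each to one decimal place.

|j7.2 + 1.36| = √(7.2² + 1.36²) = 7.327
|j7.2| = 7.2
|L(j7.2)| = 1300 / (7.327 × 7.2) = 24.641
20 log₁₀(24.641) = 27.83 dB
∠(j7.2 + 1.36) = arctan(7.2/1.36) = 79.30°
∠(j7.2) = 90.00°
∠L(j7.2) = − (79.30° + 90.00°) = -169.30°

|L| = 27.8 dB, ∠L = -169.3°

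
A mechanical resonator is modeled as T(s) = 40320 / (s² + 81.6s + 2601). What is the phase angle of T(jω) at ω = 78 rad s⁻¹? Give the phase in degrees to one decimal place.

-118.7°

∠[(j78)² + 81.6(j78) + 2601] = ∠[-3483 + j6364.8] = 118.69°
∠T(j78) = −118.69° = -118.69°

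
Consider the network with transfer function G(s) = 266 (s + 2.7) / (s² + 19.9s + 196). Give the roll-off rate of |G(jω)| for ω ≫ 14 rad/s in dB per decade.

-20 dB/decade

With 1 zero and 2 poles, the high-frequency asymptotic slope is 20 × (1 − 2) = -20 dB/decade.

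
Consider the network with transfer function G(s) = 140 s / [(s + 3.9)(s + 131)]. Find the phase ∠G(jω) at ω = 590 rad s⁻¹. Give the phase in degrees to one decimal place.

-77.1°

∠(j590) = 90.00°
∠(j590 + 3.9) = arctan(590/3.9) = 89.62°
∠(j590 + 131) = arctan(590/131) = 77.48°
∠G(j590) = 90.00° − (89.62° + 77.48°) = -77.10°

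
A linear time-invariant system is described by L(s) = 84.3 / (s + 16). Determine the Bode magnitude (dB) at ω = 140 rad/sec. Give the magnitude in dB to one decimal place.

|j140 + 16| = √(140² + 16²) = 140.9
|L(j140)| = 84.3 / 140.9 = 0.59825
20 log₁₀(0.59825) = -4.46 dB

-4.5 dB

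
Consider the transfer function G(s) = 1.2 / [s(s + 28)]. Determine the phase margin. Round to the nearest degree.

90°

Gain crossover: |G(jω)| = 1 at ω ≈ 0.0429 rad/sec.
∠G(j0.0429) = −90° − arctan(0.0429/28) ≈ -90.09°
PM = 180° + (-90.09°) = 89.91°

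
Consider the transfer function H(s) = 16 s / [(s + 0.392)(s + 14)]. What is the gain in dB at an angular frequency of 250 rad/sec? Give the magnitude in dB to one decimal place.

|j250| = 250
|j250 + 0.392| = √(250² + 0.392²) = 250
|j250 + 14| = √(250² + 14²) = 250.4
|H(j250)| = 16 × 250 / (250 × 250.4) = 0.0639
20 log₁₀(0.0639) = -23.89 dB

-23.9 dB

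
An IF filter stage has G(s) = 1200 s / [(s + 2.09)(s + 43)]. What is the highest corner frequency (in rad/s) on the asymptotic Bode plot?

43 rad/s

Break frequencies occur at each pole and zero magnitude: 2.09 rad/s, 43 rad/s.
The highest is 43 rad/s.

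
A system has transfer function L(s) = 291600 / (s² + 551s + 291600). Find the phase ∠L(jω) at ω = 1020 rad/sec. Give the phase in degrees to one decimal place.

∠[(j1020)² + 551(j1020) + 291600] = ∠[-7.488e+05 + j5.6202e+05] = 143.11°
∠L(j1020) = −143.11° = -143.11°

-143.1°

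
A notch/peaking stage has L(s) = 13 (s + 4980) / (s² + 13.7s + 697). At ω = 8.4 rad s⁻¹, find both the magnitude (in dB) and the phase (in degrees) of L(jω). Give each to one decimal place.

|L| = 40.1 dB, ∠L = -10.3°

|j8.4 + 4980| = √(8.4² + 4980²) = 4980
|(j8.4)² + 13.7(j8.4) + 697| = |626.44 + j115.08| = 636.9
|L(j8.4)| = 13 × 4980 / 636.9 = 101.65
20 log₁₀(101.65) = 40.14 dB
∠(j8.4 + 4980) = arctan(8.4/4980) = 0.10°
∠[(j8.4)² + 13.7(j8.4) + 697] = ∠[626.44 + j115.08] = 10.41°
∠L(j8.4) = 0.10° − 10.41° = -10.31°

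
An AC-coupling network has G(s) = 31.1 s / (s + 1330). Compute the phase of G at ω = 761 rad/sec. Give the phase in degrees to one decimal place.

60.2°

∠(j761) = 90.00°
∠(j761 + 1330) = arctan(761/1330) = 29.78°
∠G(j761) = 90.00° − 29.78° = 60.22°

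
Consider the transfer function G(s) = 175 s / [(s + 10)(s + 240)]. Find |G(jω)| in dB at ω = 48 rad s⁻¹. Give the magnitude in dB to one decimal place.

|j48| = 48
|j48 + 10| = √(48² + 10²) = 49.03
|j48 + 240| = √(48² + 240²) = 244.8
|G(j48)| = 175 × 48 / (49.03 × 244.8) = 0.69998
20 log₁₀(0.69998) = -3.10 dB

-3.1 dB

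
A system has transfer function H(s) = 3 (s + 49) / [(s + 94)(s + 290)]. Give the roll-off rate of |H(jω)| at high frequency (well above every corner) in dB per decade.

With 1 zero and 2 poles, the high-frequency asymptotic slope is 20 × (1 − 2) = -20 dB/decade.

-20 dB/decade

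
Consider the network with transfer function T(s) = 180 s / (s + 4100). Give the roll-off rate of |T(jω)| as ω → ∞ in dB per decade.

0 dB/decade

With 1 zero and 1 pole, the high-frequency asymptotic slope is 20 × (1 − 1) = 0 dB/decade.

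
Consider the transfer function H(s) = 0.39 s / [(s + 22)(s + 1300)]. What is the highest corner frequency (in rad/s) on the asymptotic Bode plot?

Break frequencies occur at each pole and zero magnitude: 22 rad/s, 1300 rad/s.
The highest is 1300 rad/s.

1300 rad/s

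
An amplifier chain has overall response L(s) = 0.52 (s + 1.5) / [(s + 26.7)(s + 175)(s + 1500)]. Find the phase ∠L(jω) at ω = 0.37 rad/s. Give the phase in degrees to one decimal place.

12.9°

∠(j0.37 + 1.5) = arctan(0.37/1.5) = 13.86°
∠(j0.37 + 26.7) = arctan(0.37/26.7) = 0.79°
∠(j0.37 + 175) = arctan(0.37/175) = 0.12°
∠(j0.37 + 1500) = arctan(0.37/1500) = 0.01°
∠L(j0.37) = 13.86° − (0.79° + 0.12° + 0.01°) = 12.93°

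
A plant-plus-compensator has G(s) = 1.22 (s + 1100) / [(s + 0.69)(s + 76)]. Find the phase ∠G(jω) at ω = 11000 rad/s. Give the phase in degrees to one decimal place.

∠(j11000 + 1100) = arctan(11000/1100) = 84.29°
∠(j11000 + 0.69) = arctan(11000/0.69) = 90.00°
∠(j11000 + 76) = arctan(11000/76) = 89.60°
∠G(j11000) = 84.29° − (90.00° + 89.60°) = -95.31°

-95.3°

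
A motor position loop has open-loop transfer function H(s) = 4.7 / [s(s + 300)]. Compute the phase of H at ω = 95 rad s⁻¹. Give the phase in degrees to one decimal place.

∠(j95 + 300) = arctan(95/300) = 17.57°
∠(j95) = 90.00°
∠H(j95) = − (17.57° + 90.00°) = -107.57°

-107.6°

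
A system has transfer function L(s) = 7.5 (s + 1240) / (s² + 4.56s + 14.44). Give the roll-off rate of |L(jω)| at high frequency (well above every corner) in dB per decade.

With 1 zero and 2 poles, the high-frequency asymptotic slope is 20 × (1 − 2) = -20 dB/decade.

-20 dB/decade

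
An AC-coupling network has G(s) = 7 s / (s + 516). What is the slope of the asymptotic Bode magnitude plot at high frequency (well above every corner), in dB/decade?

0 dB/decade

With 1 zero and 1 pole, the high-frequency asymptotic slope is 20 × (1 − 1) = 0 dB/decade.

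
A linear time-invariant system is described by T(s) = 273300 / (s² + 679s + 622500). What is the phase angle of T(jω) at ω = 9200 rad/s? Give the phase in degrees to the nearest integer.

∠[(j9200)² + 679(j9200) + 622500] = ∠[-8.4018e+07 + j6.2468e+06] = 175.75°
∠T(j9200) = −175.75° = -175.75°

-176°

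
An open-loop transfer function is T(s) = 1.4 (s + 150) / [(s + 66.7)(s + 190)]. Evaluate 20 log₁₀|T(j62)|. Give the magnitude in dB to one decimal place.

|j62 + 150| = √(62² + 150²) = 162.3
|j62 + 66.7| = √(62² + 66.7²) = 91.07
|j62 + 190| = √(62² + 190²) = 199.9
|T(j62)| = 1.4 × 162.3 / (91.07 × 199.9) = 0.012485
20 log₁₀(0.012485) = -38.07 dB

-38.1 dB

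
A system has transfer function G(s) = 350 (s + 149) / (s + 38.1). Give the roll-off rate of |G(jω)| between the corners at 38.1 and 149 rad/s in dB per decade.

In this band the factors already past their corner are: pole at 38.1; net slope = -20 dB/decade.

-20 dB/decade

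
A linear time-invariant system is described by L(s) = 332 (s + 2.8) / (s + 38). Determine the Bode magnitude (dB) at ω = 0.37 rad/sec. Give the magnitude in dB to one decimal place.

27.8 dB

|j0.37 + 2.8| = √(0.37² + 2.8²) = 2.824
|j0.37 + 38| = √(0.37² + 38²) = 38
|L(j0.37)| = 332 × 2.824 / 38 = 24.675
20 log₁₀(24.675) = 27.85 dB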